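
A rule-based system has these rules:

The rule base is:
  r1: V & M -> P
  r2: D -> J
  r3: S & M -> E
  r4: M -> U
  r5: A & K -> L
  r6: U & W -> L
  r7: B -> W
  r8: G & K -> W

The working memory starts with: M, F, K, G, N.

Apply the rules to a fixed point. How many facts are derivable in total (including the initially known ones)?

8

Round 1: r4 [M -> U]; r8 [G & K -> W]. New: U, W.
Round 2: r6 [U & W -> L]. New: L.
Closure: {F, G, K, L, M, N, U, W} — 8 facts.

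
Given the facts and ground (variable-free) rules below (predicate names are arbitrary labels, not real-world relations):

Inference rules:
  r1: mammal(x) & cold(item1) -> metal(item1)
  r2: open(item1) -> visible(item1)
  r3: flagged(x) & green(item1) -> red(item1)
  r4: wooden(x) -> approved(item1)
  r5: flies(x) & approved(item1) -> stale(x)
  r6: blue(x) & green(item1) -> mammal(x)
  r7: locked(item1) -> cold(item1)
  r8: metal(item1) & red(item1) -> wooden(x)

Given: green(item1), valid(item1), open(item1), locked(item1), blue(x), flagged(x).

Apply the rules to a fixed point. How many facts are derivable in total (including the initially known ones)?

Round 1 fires r2, r3, r6, r7, giving visible(item1), red(item1), mammal(x), cold(item1).
Round 2 fires r1, giving metal(item1).
Round 3 fires r8, giving wooden(x).
Round 4 fires r4, giving approved(item1).
Closure: {approved(item1), blue(x), cold(item1), flagged(x), green(item1), locked(item1), mammal(x), metal(item1), open(item1), red(item1), valid(item1), visible(item1), wooden(x)} — 13 facts.

13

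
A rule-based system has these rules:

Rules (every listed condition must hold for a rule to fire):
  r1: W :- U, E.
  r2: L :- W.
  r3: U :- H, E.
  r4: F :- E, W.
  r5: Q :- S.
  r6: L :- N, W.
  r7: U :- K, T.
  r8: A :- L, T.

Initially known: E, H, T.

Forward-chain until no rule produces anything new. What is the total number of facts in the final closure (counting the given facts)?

8

Round 1: r3 [U :- H, E.]. Adds U.
Round 2: r1 [W :- U, E.]. Adds W.
Round 3: r2 [L :- W.]; r4 [F :- E, W.]. Adds L, F.
Round 4: r8 [A :- L, T.]. Adds A.
Closure: {A, E, F, H, L, T, U, W} — 8 facts.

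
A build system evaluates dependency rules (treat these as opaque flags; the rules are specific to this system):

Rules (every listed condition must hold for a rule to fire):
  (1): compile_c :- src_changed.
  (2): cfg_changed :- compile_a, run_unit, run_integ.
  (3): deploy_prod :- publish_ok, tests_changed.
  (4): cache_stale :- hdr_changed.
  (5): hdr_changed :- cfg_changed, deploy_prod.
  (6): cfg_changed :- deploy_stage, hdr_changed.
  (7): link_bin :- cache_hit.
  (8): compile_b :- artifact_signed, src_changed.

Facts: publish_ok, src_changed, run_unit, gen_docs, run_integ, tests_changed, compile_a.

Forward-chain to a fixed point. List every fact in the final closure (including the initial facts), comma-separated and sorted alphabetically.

Round 1: (1) [compile_c :- src_changed.]; (2) [cfg_changed :- compile_a, run_unit, run_integ.]; (3) [deploy_prod :- publish_ok, tests_changed.]. Adds compile_c, cfg_changed, deploy_prod.
Round 2: (5) [hdr_changed :- cfg_changed, deploy_prod.]. Adds hdr_changed.
Round 3: (4) [cache_stale :- hdr_changed.]. Adds cache_stale.

cache_stale, cfg_changed, compile_a, compile_c, deploy_prod, gen_docs, hdr_changed, publish_ok, run_integ, run_unit, src_changed, tests_changed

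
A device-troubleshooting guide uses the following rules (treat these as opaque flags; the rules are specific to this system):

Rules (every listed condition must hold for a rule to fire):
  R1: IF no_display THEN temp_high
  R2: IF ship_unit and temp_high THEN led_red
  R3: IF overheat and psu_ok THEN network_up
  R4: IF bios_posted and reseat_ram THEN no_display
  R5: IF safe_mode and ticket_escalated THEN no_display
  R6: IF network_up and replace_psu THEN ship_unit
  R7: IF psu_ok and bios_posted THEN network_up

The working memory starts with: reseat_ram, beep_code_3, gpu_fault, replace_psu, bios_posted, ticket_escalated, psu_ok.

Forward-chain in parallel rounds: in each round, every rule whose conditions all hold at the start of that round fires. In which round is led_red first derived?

3

Round 1 — R4, R7, derive no_display, network_up.
Round 2 — R1, R6, derive temp_high, ship_unit.
Round 3 — R2, derive led_red.
led_red first appears in round 3.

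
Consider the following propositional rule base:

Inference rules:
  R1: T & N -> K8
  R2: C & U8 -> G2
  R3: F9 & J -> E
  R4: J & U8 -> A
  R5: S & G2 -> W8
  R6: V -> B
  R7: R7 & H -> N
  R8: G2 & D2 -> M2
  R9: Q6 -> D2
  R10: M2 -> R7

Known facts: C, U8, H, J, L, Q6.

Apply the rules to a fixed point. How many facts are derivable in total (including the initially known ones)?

12

[1] R2 [C & U8 -> G2]; R4 [J & U8 -> A]; R9 [Q6 -> D2]. ⇒ new: G2, A, D2.
[2] R8 [G2 & D2 -> M2]. ⇒ new: M2.
[3] R10 [M2 -> R7]. ⇒ new: R7.
[4] R7 [R7 & H -> N]. ⇒ new: N.
Closure: {A, C, D2, G2, H, J, L, M2, N, Q6, R7, U8} — 12 facts.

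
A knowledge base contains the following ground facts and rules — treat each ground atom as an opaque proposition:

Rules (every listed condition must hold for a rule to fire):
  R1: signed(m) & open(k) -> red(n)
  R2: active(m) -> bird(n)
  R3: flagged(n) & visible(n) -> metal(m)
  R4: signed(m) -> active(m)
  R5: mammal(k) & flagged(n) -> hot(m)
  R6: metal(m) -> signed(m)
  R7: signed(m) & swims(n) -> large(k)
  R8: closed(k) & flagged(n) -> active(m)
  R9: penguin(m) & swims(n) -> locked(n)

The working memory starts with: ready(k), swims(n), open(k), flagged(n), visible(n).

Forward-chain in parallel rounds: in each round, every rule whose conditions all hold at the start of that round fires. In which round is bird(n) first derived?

4

Round 1 fires R3, giving metal(m).
Round 2 fires R6, giving signed(m).
Round 3 fires R1, R4, R7, giving red(n), active(m), large(k).
Round 4 fires R2, giving bird(n).
bird(n) first appears in round 4.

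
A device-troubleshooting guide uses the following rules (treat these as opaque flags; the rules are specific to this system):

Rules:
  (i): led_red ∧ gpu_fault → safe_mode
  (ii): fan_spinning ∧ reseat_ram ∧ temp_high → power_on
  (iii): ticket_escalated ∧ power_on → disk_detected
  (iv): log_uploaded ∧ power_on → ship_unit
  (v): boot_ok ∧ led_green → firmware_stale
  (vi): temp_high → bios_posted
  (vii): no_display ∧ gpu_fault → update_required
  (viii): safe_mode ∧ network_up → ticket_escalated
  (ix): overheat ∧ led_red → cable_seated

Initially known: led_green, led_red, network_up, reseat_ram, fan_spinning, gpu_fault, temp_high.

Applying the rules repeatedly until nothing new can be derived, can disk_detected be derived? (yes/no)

Round 1 — (i), (ii), (vi), derive safe_mode, power_on, bios_posted.
Round 2 — (viii), derive ticket_escalated.
Round 3 — (iii), derive disk_detected.
disk_detected appears in round 3, so it is derivable.

yes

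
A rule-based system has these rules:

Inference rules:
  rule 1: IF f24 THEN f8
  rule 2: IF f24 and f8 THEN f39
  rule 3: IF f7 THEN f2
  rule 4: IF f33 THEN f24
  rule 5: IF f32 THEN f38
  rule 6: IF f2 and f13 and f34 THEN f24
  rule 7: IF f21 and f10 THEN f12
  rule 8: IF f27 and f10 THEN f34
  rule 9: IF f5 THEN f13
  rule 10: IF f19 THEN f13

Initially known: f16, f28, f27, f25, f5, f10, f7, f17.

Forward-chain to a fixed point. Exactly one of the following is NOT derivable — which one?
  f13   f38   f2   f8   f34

f38

Round 1: rule 3 [IF f7 THEN f2]; rule 8 [IF f27 and f10 THEN f34]; rule 9 [IF f5 THEN f13]. New: f2, f34, f13.
Round 2: rule 6 [IF f2 and f13 and f34 THEN f24]. New: f24.
Round 3: rule 1 [IF f24 THEN f8]. New: f8.
Round 4: rule 2 [IF f24 and f8 THEN f39]. New: f39.
Derived: f34 (round 1), f13 (round 1), f2 (round 1), f8 (round 3). f38 never appears in any round.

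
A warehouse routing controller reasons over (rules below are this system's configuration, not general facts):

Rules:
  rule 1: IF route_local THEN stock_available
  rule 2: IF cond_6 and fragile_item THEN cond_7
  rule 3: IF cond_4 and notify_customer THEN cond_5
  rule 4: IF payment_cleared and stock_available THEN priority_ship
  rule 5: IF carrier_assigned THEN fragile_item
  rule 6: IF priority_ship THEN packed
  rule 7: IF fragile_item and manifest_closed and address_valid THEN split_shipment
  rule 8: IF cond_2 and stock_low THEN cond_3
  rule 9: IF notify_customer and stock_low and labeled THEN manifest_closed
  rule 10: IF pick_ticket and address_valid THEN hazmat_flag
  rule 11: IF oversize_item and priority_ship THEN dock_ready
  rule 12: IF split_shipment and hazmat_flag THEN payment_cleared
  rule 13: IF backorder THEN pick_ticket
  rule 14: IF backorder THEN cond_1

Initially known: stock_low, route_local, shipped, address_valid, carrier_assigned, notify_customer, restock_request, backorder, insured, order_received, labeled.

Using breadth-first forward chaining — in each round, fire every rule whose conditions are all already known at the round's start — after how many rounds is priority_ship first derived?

Round 1 fires rule 1, rule 5, rule 9, rule 13, rule 14, giving stock_available, fragile_item, manifest_closed, pick_ticket, cond_1.
Round 2 fires rule 7, rule 10, giving split_shipment, hazmat_flag.
Round 3 fires rule 12, giving payment_cleared.
Round 4 fires rule 4, giving priority_ship.
priority_ship first appears in round 4.

4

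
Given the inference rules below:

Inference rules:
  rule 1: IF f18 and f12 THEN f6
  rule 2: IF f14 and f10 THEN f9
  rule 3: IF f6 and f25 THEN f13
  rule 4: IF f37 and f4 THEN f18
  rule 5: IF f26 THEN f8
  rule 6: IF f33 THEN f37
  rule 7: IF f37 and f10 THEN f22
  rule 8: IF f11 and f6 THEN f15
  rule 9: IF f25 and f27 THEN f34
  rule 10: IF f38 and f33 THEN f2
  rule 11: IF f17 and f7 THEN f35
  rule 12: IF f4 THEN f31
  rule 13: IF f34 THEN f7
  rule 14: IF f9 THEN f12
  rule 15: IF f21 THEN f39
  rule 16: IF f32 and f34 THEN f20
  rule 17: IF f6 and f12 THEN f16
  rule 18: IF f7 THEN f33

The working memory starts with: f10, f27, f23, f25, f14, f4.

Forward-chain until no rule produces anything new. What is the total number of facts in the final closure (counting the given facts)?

18

Round 1 — rule 2, rule 9, rule 12, derive f9, f34, f31.
Round 2 — rule 13, rule 14, derive f7, f12.
Round 3 — rule 18, derive f33.
Round 4 — rule 6, derive f37.
Round 5 — rule 4, rule 7, derive f18, f22.
Round 6 — rule 1, derive f6.
Round 7 — rule 3, rule 17, derive f13, f16.
Closure: {f10, f12, f13, f14, f16, f18, f22, f23, f25, f27, f31, f33, f34, f37, f4, f6, f7, f9} — 18 facts.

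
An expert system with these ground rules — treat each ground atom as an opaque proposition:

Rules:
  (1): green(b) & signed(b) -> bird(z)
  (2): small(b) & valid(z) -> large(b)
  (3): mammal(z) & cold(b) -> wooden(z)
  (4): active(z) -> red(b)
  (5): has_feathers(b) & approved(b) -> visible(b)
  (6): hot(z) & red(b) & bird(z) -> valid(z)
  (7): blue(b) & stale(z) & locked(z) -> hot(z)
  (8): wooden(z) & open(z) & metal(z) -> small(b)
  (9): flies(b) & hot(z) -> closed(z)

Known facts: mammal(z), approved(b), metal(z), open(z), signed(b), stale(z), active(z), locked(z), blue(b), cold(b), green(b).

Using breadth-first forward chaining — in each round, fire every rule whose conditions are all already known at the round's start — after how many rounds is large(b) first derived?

3

[1] (1) [green(b) & signed(b) -> bird(z)]; (3) [mammal(z) & cold(b) -> wooden(z)]; (4) [active(z) -> red(b)]; (7) [blue(b) & stale(z) & locked(z) -> hot(z)]. ⇒ new: bird(z), wooden(z), red(b), hot(z).
[2] (6) [hot(z) & red(b) & bird(z) -> valid(z)]; (8) [wooden(z) & open(z) & metal(z) -> small(b)]. ⇒ new: valid(z), small(b).
[3] (2) [small(b) & valid(z) -> large(b)]. ⇒ new: large(b).
large(b) first appears in round 3.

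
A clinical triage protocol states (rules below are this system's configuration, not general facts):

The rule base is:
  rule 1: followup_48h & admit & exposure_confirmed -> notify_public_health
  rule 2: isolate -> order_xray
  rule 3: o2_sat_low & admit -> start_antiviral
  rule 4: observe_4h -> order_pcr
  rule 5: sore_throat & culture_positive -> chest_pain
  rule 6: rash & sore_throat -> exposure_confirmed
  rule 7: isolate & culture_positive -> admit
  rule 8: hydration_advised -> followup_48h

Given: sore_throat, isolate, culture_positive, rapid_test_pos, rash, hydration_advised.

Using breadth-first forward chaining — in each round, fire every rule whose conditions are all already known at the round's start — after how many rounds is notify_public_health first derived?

2

Round 1 — rule 2, rule 5, rule 6, rule 7, rule 8, derive order_xray, chest_pain, exposure_confirmed, admit, followup_48h.
Round 2 — rule 1, derive notify_public_health.
notify_public_health first appears in round 2.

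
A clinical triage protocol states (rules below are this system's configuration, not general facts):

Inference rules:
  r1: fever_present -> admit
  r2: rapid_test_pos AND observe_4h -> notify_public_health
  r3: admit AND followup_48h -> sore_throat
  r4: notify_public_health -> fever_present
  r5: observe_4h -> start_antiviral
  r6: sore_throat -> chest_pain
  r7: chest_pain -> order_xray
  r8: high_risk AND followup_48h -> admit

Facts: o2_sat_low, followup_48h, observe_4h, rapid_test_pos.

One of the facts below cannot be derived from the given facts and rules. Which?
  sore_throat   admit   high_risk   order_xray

Round 1: r2 [rapid_test_pos AND observe_4h -> notify_public_health]; r5 [observe_4h -> start_antiviral]. New: notify_public_health, start_antiviral.
Round 2: r4 [notify_public_health -> fever_present]. New: fever_present.
Round 3: r1 [fever_present -> admit]. New: admit.
Round 4: r3 [admit AND followup_48h -> sore_throat]. New: sore_throat.
Round 5: r6 [sore_throat -> chest_pain]. New: chest_pain.
Round 6: r7 [chest_pain -> order_xray]. New: order_xray.
Derived: order_xray (round 6), sore_throat (round 4), admit (round 3). high_risk never appears in any round.

high_risk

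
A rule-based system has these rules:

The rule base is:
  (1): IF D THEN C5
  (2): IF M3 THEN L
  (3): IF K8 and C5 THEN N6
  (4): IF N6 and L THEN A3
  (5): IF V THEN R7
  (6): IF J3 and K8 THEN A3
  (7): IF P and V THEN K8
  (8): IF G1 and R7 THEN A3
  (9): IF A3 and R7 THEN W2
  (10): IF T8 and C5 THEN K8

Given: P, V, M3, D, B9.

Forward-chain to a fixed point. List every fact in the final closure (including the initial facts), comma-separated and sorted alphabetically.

Round 1 — (1), (2), (5), (7), derive C5, L, R7, K8.
Round 2 — (3), derive N6.
Round 3 — (4), derive A3.
Round 4 — (9), derive W2.

A3, B9, C5, D, K8, L, M3, N6, P, R7, V, W2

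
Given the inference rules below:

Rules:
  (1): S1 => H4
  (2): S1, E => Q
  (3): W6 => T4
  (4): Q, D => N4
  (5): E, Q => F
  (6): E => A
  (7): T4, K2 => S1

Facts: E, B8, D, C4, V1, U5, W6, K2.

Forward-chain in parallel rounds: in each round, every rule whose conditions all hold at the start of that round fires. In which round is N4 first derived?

[1] (3) [W6 => T4]; (6) [E => A]. ⇒ new: T4, A.
[2] (7) [T4, K2 => S1]. ⇒ new: S1.
[3] (1) [S1 => H4]; (2) [S1, E => Q]. ⇒ new: H4, Q.
[4] (4) [Q, D => N4]; (5) [E, Q => F]. ⇒ new: N4, F.
N4 first appears in round 4.

4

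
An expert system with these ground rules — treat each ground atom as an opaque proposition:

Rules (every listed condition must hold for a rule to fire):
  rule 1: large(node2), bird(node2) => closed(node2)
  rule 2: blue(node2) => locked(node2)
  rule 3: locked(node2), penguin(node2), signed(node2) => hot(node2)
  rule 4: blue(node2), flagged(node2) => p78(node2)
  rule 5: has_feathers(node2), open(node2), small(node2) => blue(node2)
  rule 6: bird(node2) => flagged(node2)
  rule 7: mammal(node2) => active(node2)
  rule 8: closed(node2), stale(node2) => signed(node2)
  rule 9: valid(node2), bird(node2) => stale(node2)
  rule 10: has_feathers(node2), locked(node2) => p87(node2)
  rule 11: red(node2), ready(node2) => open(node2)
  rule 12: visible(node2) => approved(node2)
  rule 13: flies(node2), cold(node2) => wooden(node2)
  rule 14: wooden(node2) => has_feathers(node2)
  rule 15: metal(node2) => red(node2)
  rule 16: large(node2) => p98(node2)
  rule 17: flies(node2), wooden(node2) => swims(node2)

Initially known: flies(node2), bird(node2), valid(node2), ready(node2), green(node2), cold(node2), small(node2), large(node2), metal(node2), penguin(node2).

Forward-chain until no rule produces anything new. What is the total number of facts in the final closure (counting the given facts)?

Round 1 fires rule 1, rule 6, rule 9, rule 13, rule 15, rule 16, giving closed(node2), flagged(node2), stale(node2), wooden(node2), red(node2), p98(node2).
Round 2 fires rule 8, rule 11, rule 14, rule 17, giving signed(node2), open(node2), has_feathers(node2), swims(node2).
Round 3 fires rule 5, giving blue(node2).
Round 4 fires rule 2, rule 4, giving locked(node2), p78(node2).
Round 5 fires rule 3, rule 10, giving hot(node2), p87(node2).
Closure: {bird(node2), blue(node2), closed(node2), cold(node2), flagged(node2), flies(node2), green(node2), has_feathers(node2), hot(node2), large(node2), locked(node2), metal(node2), open(node2), p78(node2), p87(node2), p98(node2), penguin(node2), ready(node2), red(node2), signed(node2), small(node2), stale(node2), swims(node2), valid(node2), wooden(node2)} — 25 facts.

25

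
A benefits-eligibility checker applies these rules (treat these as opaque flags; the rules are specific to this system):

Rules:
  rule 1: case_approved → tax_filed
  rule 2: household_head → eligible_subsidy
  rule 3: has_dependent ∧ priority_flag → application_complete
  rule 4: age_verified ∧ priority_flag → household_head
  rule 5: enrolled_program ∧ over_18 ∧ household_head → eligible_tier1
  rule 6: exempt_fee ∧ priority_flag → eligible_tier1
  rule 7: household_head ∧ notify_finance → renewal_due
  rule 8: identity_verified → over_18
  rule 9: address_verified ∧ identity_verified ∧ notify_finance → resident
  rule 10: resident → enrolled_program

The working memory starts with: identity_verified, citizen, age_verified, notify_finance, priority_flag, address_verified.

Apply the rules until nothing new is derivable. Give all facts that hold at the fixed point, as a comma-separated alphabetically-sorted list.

address_verified, age_verified, citizen, eligible_subsidy, eligible_tier1, enrolled_program, household_head, identity_verified, notify_finance, over_18, priority_flag, renewal_due, resident

[1] rule 4 [age_verified ∧ priority_flag → household_head]; rule 8 [identity_verified → over_18]; rule 9 [address_verified ∧ identity_verified ∧ notify_finance → resident]. ⇒ new: household_head, over_18, resident.
[2] rule 2 [household_head → eligible_subsidy]; rule 7 [household_head ∧ notify_finance → renewal_due]; rule 10 [resident → enrolled_program]. ⇒ new: eligible_subsidy, renewal_due, enrolled_program.
[3] rule 5 [enrolled_program ∧ over_18 ∧ household_head → eligible_tier1]. ⇒ new: eligible_tier1.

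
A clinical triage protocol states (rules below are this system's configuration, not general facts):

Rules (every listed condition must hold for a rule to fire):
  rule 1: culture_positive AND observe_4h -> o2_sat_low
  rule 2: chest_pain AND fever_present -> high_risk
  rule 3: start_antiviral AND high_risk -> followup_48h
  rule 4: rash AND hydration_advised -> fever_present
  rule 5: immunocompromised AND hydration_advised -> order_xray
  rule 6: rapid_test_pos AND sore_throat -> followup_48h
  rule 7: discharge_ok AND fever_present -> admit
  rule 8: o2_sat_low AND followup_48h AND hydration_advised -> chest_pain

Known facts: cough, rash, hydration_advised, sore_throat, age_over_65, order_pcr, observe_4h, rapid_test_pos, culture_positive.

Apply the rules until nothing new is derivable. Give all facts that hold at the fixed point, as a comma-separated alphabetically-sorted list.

Round 1 — rule 1, rule 4, rule 6, derive o2_sat_low, fever_present, followup_48h.
Round 2 — rule 8, derive chest_pain.
Round 3 — rule 2, derive high_risk.

age_over_65, chest_pain, cough, culture_positive, fever_present, followup_48h, high_risk, hydration_advised, o2_sat_low, observe_4h, order_pcr, rapid_test_pos, rash, sore_throat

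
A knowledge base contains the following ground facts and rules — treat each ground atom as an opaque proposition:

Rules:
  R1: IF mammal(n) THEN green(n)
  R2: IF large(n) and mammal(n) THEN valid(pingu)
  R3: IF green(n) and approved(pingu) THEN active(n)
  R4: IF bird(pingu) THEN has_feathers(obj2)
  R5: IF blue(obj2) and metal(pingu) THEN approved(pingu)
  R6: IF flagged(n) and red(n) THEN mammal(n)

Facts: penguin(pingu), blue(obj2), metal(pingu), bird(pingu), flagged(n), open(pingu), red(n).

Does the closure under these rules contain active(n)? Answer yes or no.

Round 1: R4 [IF bird(pingu) THEN has_feathers(obj2)]; R5 [IF blue(obj2) and metal(pingu) THEN approved(pingu)]; R6 [IF flagged(n) and red(n) THEN mammal(n)]. Adds has_feathers(obj2), approved(pingu), mammal(n).
Round 2: R1 [IF mammal(n) THEN green(n)]. Adds green(n).
Round 3: R3 [IF green(n) and approved(pingu) THEN active(n)]. Adds active(n).
active(n) appears in round 3, so it is derivable.

yes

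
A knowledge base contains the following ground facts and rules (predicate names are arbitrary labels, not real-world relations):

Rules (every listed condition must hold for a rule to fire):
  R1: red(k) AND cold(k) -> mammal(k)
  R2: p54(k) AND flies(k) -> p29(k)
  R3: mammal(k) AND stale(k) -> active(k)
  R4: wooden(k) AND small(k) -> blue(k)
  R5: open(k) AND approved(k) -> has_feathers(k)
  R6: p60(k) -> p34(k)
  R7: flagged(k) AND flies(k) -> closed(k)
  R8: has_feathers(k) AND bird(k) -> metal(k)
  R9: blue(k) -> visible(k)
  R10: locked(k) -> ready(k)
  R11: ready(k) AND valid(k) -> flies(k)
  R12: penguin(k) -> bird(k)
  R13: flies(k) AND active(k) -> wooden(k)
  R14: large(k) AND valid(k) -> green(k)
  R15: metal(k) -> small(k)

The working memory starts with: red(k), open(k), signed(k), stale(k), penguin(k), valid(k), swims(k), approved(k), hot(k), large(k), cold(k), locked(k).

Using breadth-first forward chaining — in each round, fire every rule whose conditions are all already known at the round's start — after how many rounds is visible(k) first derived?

[1] R1 [red(k) AND cold(k) -> mammal(k)]; R5 [open(k) AND approved(k) -> has_feathers(k)]; R10 [locked(k) -> ready(k)]; R12 [penguin(k) -> bird(k)]; R14 [large(k) AND valid(k) -> green(k)]. ⇒ new: mammal(k), has_feathers(k), ready(k), bird(k), green(k).
[2] R3 [mammal(k) AND stale(k) -> active(k)]; R8 [has_feathers(k) AND bird(k) -> metal(k)]; R11 [ready(k) AND valid(k) -> flies(k)]. ⇒ new: active(k), metal(k), flies(k).
[3] R13 [flies(k) AND active(k) -> wooden(k)]; R15 [metal(k) -> small(k)]. ⇒ new: wooden(k), small(k).
[4] R4 [wooden(k) AND small(k) -> blue(k)]. ⇒ new: blue(k).
[5] R9 [blue(k) -> visible(k)]. ⇒ new: visible(k).
visible(k) first appears in round 5.

5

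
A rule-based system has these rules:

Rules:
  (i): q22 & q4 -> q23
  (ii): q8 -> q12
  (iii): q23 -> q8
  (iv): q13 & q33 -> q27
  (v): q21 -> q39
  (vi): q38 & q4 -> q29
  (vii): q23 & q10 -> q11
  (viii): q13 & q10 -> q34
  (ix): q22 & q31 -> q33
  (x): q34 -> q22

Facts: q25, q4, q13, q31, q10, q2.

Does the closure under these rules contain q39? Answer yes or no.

no

[1] (viii) [q13 & q10 -> q34]. ⇒ new: q34.
[2] (x) [q34 -> q22]. ⇒ new: q22.
[3] (i) [q22 & q4 -> q23]; (ix) [q22 & q31 -> q33]. ⇒ new: q23, q33.
[4] (iii) [q23 -> q8]; (iv) [q13 & q33 -> q27]; (vii) [q23 & q10 -> q11]. ⇒ new: q8, q27, q11.
[5] (ii) [q8 -> q12]. ⇒ new: q12.
Fixed point reached. q39 is concluded only by (v); (v) needs q21 (never derived).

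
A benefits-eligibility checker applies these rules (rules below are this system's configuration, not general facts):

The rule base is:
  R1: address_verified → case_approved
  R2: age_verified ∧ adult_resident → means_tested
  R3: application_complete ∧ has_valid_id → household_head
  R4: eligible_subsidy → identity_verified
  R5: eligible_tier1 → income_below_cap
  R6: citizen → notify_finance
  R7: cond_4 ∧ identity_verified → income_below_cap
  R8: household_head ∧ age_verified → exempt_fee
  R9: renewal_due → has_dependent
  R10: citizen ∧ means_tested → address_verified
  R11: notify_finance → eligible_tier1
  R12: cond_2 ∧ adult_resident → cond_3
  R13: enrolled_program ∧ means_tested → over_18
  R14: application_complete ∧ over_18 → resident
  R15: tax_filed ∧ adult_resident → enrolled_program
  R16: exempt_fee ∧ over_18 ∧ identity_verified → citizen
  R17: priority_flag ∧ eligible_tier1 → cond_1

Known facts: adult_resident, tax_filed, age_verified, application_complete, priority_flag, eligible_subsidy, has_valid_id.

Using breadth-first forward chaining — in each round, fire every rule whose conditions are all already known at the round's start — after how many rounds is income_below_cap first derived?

Round 1: R2 [age_verified ∧ adult_resident → means_tested]; R3 [application_complete ∧ has_valid_id → household_head]; R4 [eligible_subsidy → identity_verified]; R15 [tax_filed ∧ adult_resident → enrolled_program]. New: means_tested, household_head, identity_verified, enrolled_program.
Round 2: R8 [household_head ∧ age_verified → exempt_fee]; R13 [enrolled_program ∧ means_tested → over_18]. New: exempt_fee, over_18.
Round 3: R14 [application_complete ∧ over_18 → resident]; R16 [exempt_fee ∧ over_18 ∧ identity_verified → citizen]. New: resident, citizen.
Round 4: R6 [citizen → notify_finance]; R10 [citizen ∧ means_tested → address_verified]. New: notify_finance, address_verified.
Round 5: R1 [address_verified → case_approved]; R11 [notify_finance → eligible_tier1]. New: case_approved, eligible_tier1.
Round 6: R5 [eligible_tier1 → income_below_cap]; R17 [priority_flag ∧ eligible_tier1 → cond_1]. New: income_below_cap, cond_1.
income_below_cap first appears in round 6.

6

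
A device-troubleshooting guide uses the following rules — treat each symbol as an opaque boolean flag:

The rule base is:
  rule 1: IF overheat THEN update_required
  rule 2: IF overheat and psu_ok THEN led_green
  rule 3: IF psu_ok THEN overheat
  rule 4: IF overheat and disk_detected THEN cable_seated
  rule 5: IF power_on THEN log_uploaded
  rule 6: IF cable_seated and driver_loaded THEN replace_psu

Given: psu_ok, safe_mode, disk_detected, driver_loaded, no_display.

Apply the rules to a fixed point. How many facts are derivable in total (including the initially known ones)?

10

Round 1 fires rule 3, giving overheat.
Round 2 fires rule 1, rule 2, rule 4, giving update_required, led_green, cable_seated.
Round 3 fires rule 6, giving replace_psu.
Closure: {cable_seated, disk_detected, driver_loaded, led_green, no_display, overheat, psu_ok, replace_psu, safe_mode, update_required} — 10 facts.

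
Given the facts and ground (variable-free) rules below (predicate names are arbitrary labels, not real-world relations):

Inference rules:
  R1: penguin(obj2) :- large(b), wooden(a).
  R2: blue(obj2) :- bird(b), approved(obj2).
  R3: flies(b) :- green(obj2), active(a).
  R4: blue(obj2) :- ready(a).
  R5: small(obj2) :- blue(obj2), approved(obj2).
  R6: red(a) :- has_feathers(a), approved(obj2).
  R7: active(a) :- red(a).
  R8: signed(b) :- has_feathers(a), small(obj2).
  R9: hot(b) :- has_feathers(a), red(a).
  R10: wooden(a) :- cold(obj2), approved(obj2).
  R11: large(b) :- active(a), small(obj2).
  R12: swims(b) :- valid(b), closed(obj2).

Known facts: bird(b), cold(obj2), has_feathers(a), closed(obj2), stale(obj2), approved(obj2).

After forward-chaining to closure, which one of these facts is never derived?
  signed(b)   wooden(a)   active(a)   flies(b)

flies(b)

Round 1 — R2, R6, R10, derive blue(obj2), red(a), wooden(a).
Round 2 — R5, R7, R9, derive small(obj2), active(a), hot(b).
Round 3 — R8, R11, derive signed(b), large(b).
Round 4 — R1, derive penguin(obj2).
Derived: active(a) (round 2), signed(b) (round 3), wooden(a) (round 1). flies(b) never appears in any round.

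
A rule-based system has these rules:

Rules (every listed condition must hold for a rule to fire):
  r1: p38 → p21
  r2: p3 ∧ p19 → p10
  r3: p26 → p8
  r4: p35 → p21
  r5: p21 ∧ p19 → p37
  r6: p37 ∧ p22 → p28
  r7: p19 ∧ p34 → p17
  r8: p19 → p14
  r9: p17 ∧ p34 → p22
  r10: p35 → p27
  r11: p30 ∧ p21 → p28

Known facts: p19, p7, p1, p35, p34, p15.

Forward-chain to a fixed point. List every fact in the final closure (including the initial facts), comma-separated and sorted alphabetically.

p1, p14, p15, p17, p19, p21, p22, p27, p28, p34, p35, p37, p7

Round 1: r4 [p35 → p21]; r7 [p19 ∧ p34 → p17]; r8 [p19 → p14]; r10 [p35 → p27]. New: p21, p17, p14, p27.
Round 2: r5 [p21 ∧ p19 → p37]; r9 [p17 ∧ p34 → p22]. New: p37, p22.
Round 3: r6 [p37 ∧ p22 → p28]. New: p28.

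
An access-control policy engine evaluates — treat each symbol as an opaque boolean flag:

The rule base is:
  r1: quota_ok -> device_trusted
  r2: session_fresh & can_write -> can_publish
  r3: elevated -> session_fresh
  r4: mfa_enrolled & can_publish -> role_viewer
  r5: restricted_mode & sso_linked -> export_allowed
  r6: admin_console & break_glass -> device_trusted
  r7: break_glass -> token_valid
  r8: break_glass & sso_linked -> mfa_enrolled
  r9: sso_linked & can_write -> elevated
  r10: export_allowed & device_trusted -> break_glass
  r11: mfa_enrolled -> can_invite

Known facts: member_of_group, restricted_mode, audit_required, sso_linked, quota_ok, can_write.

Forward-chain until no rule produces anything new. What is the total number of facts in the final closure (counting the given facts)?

Round 1: r1 [quota_ok -> device_trusted]; r5 [restricted_mode & sso_linked -> export_allowed]; r9 [sso_linked & can_write -> elevated]. New: device_trusted, export_allowed, elevated.
Round 2: r3 [elevated -> session_fresh]; r10 [export_allowed & device_trusted -> break_glass]. New: session_fresh, break_glass.
Round 3: r2 [session_fresh & can_write -> can_publish]; r7 [break_glass -> token_valid]; r8 [break_glass & sso_linked -> mfa_enrolled]. New: can_publish, token_valid, mfa_enrolled.
Round 4: r4 [mfa_enrolled & can_publish -> role_viewer]; r11 [mfa_enrolled -> can_invite]. New: role_viewer, can_invite.
Closure: {audit_required, break_glass, can_invite, can_publish, can_write, device_trusted, elevated, export_allowed, member_of_group, mfa_enrolled, quota_ok, restricted_mode, role_viewer, session_fresh, sso_linked, token_valid} — 16 facts.

16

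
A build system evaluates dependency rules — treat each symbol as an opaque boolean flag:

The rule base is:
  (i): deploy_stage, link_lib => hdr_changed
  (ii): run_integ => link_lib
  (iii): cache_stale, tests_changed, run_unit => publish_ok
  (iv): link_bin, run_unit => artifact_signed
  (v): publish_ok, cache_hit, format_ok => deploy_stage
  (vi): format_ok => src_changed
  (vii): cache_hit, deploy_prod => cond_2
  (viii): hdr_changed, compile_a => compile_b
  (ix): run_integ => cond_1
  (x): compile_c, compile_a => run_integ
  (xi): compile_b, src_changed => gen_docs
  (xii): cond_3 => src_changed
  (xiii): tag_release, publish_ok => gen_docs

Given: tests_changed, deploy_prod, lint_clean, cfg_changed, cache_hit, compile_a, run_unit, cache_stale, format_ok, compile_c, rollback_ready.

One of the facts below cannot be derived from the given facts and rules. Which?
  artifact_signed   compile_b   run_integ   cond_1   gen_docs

artifact_signed

Round 1: (iii) [cache_stale, tests_changed, run_unit => publish_ok]; (vi) [format_ok => src_changed]; (vii) [cache_hit, deploy_prod => cond_2]; (x) [compile_c, compile_a => run_integ]. New: publish_ok, src_changed, cond_2, run_integ.
Round 2: (ii) [run_integ => link_lib]; (v) [publish_ok, cache_hit, format_ok => deploy_stage]; (ix) [run_integ => cond_1]. New: link_lib, deploy_stage, cond_1.
Round 3: (i) [deploy_stage, link_lib => hdr_changed]. New: hdr_changed.
Round 4: (viii) [hdr_changed, compile_a => compile_b]. New: compile_b.
Round 5: (xi) [compile_b, src_changed => gen_docs]. New: gen_docs.
Derived: gen_docs (round 5), cond_1 (round 2), compile_b (round 4), run_integ (round 1). artifact_signed never appears in any round.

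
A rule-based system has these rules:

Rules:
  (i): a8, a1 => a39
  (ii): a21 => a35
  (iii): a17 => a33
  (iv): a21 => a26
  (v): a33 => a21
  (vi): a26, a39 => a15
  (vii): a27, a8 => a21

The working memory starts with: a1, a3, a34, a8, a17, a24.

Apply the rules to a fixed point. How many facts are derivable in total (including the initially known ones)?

12

Round 1: (i) [a8, a1 => a39]; (iii) [a17 => a33]. Adds a39, a33.
Round 2: (v) [a33 => a21]. Adds a21.
Round 3: (ii) [a21 => a35]; (iv) [a21 => a26]. Adds a35, a26.
Round 4: (vi) [a26, a39 => a15]. Adds a15.
Closure: {a1, a15, a17, a21, a24, a26, a3, a33, a34, a35, a39, a8} — 12 facts.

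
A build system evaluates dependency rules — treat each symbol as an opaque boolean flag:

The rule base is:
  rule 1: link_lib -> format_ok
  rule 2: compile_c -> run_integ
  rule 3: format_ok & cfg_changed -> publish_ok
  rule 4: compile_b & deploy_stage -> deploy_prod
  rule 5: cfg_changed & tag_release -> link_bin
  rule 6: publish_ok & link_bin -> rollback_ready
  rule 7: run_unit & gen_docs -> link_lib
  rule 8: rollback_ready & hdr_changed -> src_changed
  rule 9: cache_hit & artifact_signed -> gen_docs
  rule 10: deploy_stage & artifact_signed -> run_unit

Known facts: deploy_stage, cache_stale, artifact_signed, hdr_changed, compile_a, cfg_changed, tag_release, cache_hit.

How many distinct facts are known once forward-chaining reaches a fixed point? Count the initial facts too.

16

Round 1: rule 5 [cfg_changed & tag_release -> link_bin]; rule 9 [cache_hit & artifact_signed -> gen_docs]; rule 10 [deploy_stage & artifact_signed -> run_unit]. New: link_bin, gen_docs, run_unit.
Round 2: rule 7 [run_unit & gen_docs -> link_lib]. New: link_lib.
Round 3: rule 1 [link_lib -> format_ok]. New: format_ok.
Round 4: rule 3 [format_ok & cfg_changed -> publish_ok]. New: publish_ok.
Round 5: rule 6 [publish_ok & link_bin -> rollback_ready]. New: rollback_ready.
Round 6: rule 8 [rollback_ready & hdr_changed -> src_changed]. New: src_changed.
Closure: {artifact_signed, cache_hit, cache_stale, cfg_changed, compile_a, deploy_stage, format_ok, gen_docs, hdr_changed, link_bin, link_lib, publish_ok, rollback_ready, run_unit, src_changed, tag_release} — 16 facts.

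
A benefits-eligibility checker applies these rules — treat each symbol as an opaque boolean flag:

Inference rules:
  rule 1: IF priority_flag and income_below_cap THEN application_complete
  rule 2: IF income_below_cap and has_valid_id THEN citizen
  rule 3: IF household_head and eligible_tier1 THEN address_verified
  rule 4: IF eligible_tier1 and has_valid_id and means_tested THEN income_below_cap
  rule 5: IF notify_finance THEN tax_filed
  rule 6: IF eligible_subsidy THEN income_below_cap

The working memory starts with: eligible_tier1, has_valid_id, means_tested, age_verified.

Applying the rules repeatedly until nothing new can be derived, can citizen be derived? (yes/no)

[1] rule 4 [IF eligible_tier1 and has_valid_id and means_tested THEN income_below_cap]. ⇒ new: income_below_cap.
[2] rule 2 [IF income_below_cap and has_valid_id THEN citizen]. ⇒ new: citizen.
citizen appears in round 2, so it is derivable.

yes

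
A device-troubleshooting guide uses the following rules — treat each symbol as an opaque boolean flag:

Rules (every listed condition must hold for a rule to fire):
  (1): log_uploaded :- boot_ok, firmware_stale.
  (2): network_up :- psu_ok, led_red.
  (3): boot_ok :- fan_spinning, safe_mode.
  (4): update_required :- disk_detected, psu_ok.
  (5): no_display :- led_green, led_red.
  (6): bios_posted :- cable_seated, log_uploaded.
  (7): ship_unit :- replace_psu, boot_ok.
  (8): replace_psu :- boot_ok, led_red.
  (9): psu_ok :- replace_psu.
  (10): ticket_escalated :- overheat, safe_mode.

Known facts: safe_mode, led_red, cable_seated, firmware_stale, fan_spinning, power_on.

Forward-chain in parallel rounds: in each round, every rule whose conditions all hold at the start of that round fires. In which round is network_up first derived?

Round 1 fires (3), giving boot_ok.
Round 2 fires (1), (8), giving log_uploaded, replace_psu.
Round 3 fires (6), (7), (9), giving bios_posted, ship_unit, psu_ok.
Round 4 fires (2), giving network_up.
network_up first appears in round 4.

4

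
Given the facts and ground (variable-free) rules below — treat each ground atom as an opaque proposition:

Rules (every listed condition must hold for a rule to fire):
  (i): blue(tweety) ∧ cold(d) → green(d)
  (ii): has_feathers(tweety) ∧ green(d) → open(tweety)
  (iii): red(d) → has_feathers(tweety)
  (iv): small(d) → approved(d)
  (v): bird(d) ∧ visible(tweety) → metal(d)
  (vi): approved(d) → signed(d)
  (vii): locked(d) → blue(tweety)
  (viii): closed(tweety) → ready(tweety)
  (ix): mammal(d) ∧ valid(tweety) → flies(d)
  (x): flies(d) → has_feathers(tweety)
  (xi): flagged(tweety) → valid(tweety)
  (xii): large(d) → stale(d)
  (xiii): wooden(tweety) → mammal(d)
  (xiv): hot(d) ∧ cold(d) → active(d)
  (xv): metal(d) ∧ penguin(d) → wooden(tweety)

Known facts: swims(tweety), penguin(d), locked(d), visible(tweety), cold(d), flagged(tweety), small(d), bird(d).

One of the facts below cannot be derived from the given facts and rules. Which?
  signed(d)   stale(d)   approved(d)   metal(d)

[1] (iv) [small(d) → approved(d)]; (v) [bird(d) ∧ visible(tweety) → metal(d)]; (vii) [locked(d) → blue(tweety)]; (xi) [flagged(tweety) → valid(tweety)]. ⇒ new: approved(d), metal(d), blue(tweety), valid(tweety).
[2] (i) [blue(tweety) ∧ cold(d) → green(d)]; (vi) [approved(d) → signed(d)]; (xv) [metal(d) ∧ penguin(d) → wooden(tweety)]. ⇒ new: green(d), signed(d), wooden(tweety).
[3] (xiii) [wooden(tweety) → mammal(d)]. ⇒ new: mammal(d).
[4] (ix) [mammal(d) ∧ valid(tweety) → flies(d)]. ⇒ new: flies(d).
[5] (x) [flies(d) → has_feathers(tweety)]. ⇒ new: has_feathers(tweety).
[6] (ii) [has_feathers(tweety) ∧ green(d) → open(tweety)]. ⇒ new: open(tweety).
Derived: approved(d) (round 1), signed(d) (round 2), metal(d) (round 1). stale(d) never appears in any round.

stale(d)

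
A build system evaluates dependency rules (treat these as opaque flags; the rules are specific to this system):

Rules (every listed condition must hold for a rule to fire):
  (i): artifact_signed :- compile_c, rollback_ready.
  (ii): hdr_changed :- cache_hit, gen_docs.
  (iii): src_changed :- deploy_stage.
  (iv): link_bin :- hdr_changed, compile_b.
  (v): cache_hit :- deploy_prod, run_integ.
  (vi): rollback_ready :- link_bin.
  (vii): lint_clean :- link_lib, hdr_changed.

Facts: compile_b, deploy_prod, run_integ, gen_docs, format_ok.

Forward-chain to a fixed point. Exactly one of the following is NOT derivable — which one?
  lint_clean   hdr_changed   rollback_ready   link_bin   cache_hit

Round 1: (v) [cache_hit :- deploy_prod, run_integ.]. New: cache_hit.
Round 2: (ii) [hdr_changed :- cache_hit, gen_docs.]. New: hdr_changed.
Round 3: (iv) [link_bin :- hdr_changed, compile_b.]. New: link_bin.
Round 4: (vi) [rollback_ready :- link_bin.]. New: rollback_ready.
Derived: cache_hit (round 1), hdr_changed (round 2), link_bin (round 3), rollback_ready (round 4). lint_clean never appears in any round.

lint_clean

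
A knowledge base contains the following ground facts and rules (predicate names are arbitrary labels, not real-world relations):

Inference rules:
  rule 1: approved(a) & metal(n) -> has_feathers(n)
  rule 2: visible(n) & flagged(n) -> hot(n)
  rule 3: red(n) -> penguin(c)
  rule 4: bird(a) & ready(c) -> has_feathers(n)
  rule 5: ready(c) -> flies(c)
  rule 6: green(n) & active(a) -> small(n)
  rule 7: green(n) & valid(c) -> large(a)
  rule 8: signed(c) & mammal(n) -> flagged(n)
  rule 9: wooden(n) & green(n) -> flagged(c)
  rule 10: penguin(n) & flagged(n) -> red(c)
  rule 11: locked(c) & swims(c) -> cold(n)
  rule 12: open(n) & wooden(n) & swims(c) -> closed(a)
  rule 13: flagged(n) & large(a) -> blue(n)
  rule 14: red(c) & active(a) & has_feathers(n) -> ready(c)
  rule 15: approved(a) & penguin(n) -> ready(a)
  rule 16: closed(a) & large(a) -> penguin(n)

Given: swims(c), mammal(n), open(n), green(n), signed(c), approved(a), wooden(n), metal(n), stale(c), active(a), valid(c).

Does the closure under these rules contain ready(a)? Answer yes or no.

yes

Round 1 — rule 1, rule 6, rule 7, rule 8, rule 9, rule 12, derive has_feathers(n), small(n), large(a), flagged(n), flagged(c), closed(a).
Round 2 — rule 13, rule 16, derive blue(n), penguin(n).
Round 3 — rule 10, rule 15, derive red(c), ready(a).
Round 4 — rule 14, derive ready(c).
Round 5 — rule 5, derive flies(c).
ready(a) appears in round 3, so it is derivable.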